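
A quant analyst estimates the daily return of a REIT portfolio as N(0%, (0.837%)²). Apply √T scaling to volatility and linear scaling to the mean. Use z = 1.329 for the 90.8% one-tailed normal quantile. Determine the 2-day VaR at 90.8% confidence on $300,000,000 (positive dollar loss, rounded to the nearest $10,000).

σ_{2d} = 0.837% × √2 = 1.184%.
VaR = 1.329 × 1.184% = 1.574%.
On $300,000,000: 0.01574 × $300,000,000 = $4,722,000.

$4,720,000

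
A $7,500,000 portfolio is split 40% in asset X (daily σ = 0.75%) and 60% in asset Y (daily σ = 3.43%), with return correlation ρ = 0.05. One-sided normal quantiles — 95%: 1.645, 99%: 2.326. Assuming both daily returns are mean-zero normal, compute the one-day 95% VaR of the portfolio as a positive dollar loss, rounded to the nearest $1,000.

σ_p² = 0.4²·0.75² + 0.6²·3.43² + 2·0.05·0.4·0.6·0.75·3.43 = 4.3871 (%²).
σ_p = √4.3871 = 2.095%.
VaR = 1.645 × 2.095% = 3.446%; on $7,500,000 that is $258,450.

$258,000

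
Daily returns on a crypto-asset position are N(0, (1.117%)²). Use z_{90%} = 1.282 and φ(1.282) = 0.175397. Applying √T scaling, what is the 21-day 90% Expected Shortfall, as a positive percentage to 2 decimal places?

σ_{21d} = 1.117% × √21 = 5.119%.
ES multiplier = φ(z)/(1−α) = 0.175397/0.1 = 1.754.
ES = 5.119% × 1.754 = 8.979%.

8.98%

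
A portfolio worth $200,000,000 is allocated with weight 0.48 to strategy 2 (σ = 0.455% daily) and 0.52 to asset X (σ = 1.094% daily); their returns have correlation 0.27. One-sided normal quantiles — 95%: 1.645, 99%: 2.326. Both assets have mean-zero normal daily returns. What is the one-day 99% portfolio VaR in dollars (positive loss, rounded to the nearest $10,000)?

$3,080,000

σ_p² = 0.48²·0.455² + 0.52²·1.094² + 2·0.27·0.48·0.52·0.455·1.094 = 0.4384 (%²).
σ_p = √0.4384 = 0.662%.
VaR = 2.326 × 0.662% = 1.540%; on $200,000,000 that is $3,080,000.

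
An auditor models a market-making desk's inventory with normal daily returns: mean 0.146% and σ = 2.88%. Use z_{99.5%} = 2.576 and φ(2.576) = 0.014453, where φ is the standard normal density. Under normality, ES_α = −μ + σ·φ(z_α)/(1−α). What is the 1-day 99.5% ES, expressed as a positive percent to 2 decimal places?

8.18%

Tail multiplier: φ(z)/(1−α) = 0.014453 / 0.005 = 2.891.
ES = −(0.146%) + 2.88% × 2.891 = 8.180%.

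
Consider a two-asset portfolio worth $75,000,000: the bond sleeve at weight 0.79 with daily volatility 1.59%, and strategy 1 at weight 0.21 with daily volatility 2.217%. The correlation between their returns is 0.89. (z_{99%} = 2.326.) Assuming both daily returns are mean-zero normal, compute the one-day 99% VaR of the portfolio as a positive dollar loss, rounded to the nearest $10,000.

σ_p² = 0.79²·1.59² + 0.21²·2.217² + 2·0.89·0.79·0.21·1.59·2.217 = 2.8355 (%²).
σ_p = √2.8355 = 1.684%.
VaR = 2.326 × 1.684% = 3.917%; on $75,000,000 that is $2,937,750.

$2,940,000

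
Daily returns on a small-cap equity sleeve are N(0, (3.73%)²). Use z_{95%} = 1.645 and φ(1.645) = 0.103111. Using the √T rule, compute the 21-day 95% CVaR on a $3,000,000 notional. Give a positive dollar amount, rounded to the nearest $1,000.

$1,057,000

σ_{21d} = 3.73% × √21 = 17.093%.
ES multiplier = φ(z)/(1−α) = 0.103111/0.05 = 2.062.
ES = 17.093% × 2.062 = 35.246%; on $3,000,000: $1,057,380.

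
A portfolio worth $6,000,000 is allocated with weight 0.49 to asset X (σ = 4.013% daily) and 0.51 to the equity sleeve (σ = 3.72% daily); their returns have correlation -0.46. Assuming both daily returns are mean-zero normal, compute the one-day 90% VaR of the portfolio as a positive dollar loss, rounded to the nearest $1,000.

$154,000

σ_p² = 0.49²·4.013² + 0.51²·3.72² + 2·-0.46·0.49·0.51·4.013·3.72 = 4.0338 (%²).
σ_p = √4.0338 = 2.008%.
At 90%, z = 1.282.
VaR = 1.282 × 2.008% = 2.574%; on $6,000,000 that is $154,440.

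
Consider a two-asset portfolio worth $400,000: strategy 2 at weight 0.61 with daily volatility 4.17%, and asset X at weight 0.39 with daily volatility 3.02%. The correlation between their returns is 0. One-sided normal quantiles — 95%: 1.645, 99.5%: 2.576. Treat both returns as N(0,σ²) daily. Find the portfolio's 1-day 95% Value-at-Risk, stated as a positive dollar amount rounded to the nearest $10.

σ_p² = 0.61²·4.17² + 0.39²·3.02² + 2·0·0.61·0.39·4.17·3.02 = 7.8576 (%²).
σ_p = √7.8576 = 2.803%.
VaR = 1.645 × 2.803% = 4.611%; on $400,000 that is $18,444.

$18,440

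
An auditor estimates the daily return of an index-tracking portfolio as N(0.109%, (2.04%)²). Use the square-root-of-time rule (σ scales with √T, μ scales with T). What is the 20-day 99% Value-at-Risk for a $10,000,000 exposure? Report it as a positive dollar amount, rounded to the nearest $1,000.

$1,904,000

At 99%, z = 2.326.
σ_{20d} = 2.04% × √20 = 9.123%; μ_{20d} = 20 × 0.109% = 2.180%.
VaR = −(2.180%) + 2.326 × 9.123% = 19.040%.
On $10,000,000: 0.19040 × $10,000,000 = $1,904,000.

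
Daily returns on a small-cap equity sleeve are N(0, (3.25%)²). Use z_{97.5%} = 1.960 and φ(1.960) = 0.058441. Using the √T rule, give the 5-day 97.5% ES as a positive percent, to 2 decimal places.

σ_{5d} = 3.25% × √5 = 7.267%.
ES multiplier = φ(z)/(1−α) = 0.058441/0.025 = 2.338.
ES = 7.267% × 2.338 = 16.990%.

16.99%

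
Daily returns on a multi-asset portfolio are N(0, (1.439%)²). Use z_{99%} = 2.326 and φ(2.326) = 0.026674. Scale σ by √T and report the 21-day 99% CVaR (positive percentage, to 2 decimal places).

σ_{21d} = 1.439% × √21 = 6.594%.
ES multiplier = φ(z)/(1−α) = 0.026674/0.01 = 2.667.
ES = 6.594% × 2.667 = 17.586%.

17.59%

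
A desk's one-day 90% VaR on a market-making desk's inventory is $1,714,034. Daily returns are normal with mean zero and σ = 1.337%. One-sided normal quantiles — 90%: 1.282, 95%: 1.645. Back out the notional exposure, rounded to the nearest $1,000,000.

$100,000,000

VaR as a fraction of value: z·σ = 1.282 × 1.337% = 1.71403%.
Position = $1,714,034 / 0.0171403 = $100,000,000.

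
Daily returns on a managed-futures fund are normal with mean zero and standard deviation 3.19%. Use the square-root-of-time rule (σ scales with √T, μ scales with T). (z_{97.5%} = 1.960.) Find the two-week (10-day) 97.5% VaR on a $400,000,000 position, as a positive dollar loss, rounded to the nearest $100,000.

$79,100,000

σ_{10d} = 3.19% × √10 = 10.088%.
VaR = 1.960 × 10.088% = 19.772%.
On $400,000,000: 0.19772 × $400,000,000 = $79,088,000.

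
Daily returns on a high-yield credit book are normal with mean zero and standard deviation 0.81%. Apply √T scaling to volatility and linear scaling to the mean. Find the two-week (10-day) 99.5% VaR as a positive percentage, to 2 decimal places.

6.60%

At 99.5%, z = 2.576.
σ_{10d} = 0.81% × √10 = 2.561%.
VaR = 2.576 × 2.561% = 6.597%.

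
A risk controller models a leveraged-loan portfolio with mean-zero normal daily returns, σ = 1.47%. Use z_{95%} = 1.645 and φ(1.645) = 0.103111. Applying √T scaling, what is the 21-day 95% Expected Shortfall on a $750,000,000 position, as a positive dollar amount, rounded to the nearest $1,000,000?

σ_{21d} = 1.47% × √21 = 6.736%.
ES multiplier = φ(z)/(1−α) = 0.103111/0.05 = 2.062.
ES = 6.736% × 2.062 = 13.890%; on $750,000,000: $104,175,000.

$104,000,000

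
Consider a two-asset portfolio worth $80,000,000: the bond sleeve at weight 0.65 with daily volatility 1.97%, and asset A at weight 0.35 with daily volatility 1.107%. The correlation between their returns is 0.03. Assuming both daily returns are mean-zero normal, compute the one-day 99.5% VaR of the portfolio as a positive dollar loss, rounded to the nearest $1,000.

σ_p² = 0.65²·1.97² + 0.35²·1.107² + 2·0.03·0.65·0.35·1.97·1.107 = 1.8196 (%²).
σ_p = √1.8196 = 1.349%.
At 99.5%, z = 2.576.
VaR = 2.576 × 1.349% = 3.475%; on $80,000,000 that is $2,780,000.

$2,780,000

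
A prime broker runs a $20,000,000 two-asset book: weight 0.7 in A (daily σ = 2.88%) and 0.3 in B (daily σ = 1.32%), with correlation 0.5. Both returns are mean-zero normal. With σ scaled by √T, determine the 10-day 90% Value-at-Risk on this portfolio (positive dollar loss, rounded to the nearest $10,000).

σ_p = √(0.7²·2.88² + 0.3²·1.32² + 2·0.5·0.7·0.3·2.88·1.32) = 2.240%.
σ_{10d} = 2.240% × √10 = 7.084%.
z(90%) = 1.282.
VaR = 1.282 × 7.084% = 9.082%; on $20,000,000 that is $1,816,400.

$1,820,000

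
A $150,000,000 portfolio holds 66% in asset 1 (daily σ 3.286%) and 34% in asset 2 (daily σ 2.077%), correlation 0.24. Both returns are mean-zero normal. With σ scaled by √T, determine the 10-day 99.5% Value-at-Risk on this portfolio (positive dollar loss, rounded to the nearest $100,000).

$29,800,000

σ_p = √(0.66²·3.286² + 0.34²·2.077² + 2·0.24·0.66·0.34·3.286·2.077) = 2.437%.
σ_{10d} = 2.437% × √10 = 7.706%.
z(99.5%) = 2.576.
VaR = 2.576 × 7.706% = 19.851%; on $150,000,000 that is $29,776,500.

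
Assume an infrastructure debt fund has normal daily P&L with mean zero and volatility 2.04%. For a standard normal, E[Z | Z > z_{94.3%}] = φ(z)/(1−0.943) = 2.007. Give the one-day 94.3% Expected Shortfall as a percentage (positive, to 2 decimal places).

ES = 2.04% × 2.007 = 4.094%.

4.09%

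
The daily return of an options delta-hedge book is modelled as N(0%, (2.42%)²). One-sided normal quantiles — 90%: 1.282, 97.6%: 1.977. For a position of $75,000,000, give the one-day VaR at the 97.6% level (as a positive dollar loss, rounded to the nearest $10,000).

VaR = z·σ = 1.977 × 2.42% = 4.784%.
On $75,000,000: 0.04784 × $75,000,000 = $3,588,000.

$3,590,000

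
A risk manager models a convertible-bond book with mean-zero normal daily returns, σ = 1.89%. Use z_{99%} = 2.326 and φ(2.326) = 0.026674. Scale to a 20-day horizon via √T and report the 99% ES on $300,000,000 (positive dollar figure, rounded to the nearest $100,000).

$67,600,000

σ_{20d} = 1.89% × √20 = 8.452%.
ES multiplier = φ(z)/(1−α) = 0.026674/0.01 = 2.667.
ES = 8.452% × 2.667 = 22.541%; on $300,000,000: $67,623,000.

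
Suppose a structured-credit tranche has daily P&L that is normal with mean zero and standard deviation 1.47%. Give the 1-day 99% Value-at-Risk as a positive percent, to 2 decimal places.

At 99% one-sided, z = 2.326.
VaR = z·σ = 2.326 × 1.47% = 3.419%.

3.42%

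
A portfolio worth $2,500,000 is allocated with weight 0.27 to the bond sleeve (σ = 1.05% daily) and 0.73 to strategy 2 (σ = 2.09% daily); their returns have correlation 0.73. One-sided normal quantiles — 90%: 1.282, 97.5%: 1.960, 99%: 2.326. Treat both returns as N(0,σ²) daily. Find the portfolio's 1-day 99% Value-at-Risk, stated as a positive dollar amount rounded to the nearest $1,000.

σ_p² = 0.27²·1.05² + 0.73²·2.09² + 2·0.73·0.27·0.73·1.05·2.09 = 3.0396 (%²).
σ_p = √3.0396 = 1.743%.
VaR = 2.326 × 1.743% = 4.054%; on $2,500,000 that is $101,350.

$101,000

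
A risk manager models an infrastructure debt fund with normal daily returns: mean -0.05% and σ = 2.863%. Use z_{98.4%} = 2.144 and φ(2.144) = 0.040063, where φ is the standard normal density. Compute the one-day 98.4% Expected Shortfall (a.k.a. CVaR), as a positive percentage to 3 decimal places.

7.219%

Tail multiplier: φ(z)/(1−α) = 0.040063 / 0.016 = 2.504.
ES = −(-0.05%) + 2.863% × 2.504 = 7.219%.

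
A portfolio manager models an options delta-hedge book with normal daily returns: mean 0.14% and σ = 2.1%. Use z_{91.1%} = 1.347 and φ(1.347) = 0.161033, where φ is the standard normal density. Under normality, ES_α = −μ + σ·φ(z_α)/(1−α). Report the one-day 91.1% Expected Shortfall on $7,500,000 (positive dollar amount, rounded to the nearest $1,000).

Tail multiplier: φ(z)/(1−α) = 0.161033 / 0.089 = 1.809.
ES = −(0.14%) + 2.1% × 1.809 = 3.659%.
On $7,500,000: 0.03659 × $7,500,000 = $274,425.

$274,000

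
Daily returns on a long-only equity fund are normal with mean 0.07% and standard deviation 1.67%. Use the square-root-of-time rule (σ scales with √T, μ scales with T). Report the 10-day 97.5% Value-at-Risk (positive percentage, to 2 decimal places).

9.65%

At 97.5%, z = 1.960.
σ_{10d} = 1.67% × √10 = 5.281%; μ_{10d} = 10 × 0.07% = 0.700%.
VaR = −(0.700%) + 1.960 × 5.281% = 9.651%.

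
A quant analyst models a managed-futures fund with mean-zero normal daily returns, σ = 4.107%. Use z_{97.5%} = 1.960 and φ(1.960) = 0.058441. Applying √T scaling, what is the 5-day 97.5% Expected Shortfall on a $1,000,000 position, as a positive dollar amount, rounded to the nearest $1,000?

$215,000

σ_{5d} = 4.107% × √5 = 9.184%.
ES multiplier = φ(z)/(1−α) = 0.058441/0.025 = 2.338.
ES = 9.184% × 2.338 = 21.472%; on $1,000,000: $214,720.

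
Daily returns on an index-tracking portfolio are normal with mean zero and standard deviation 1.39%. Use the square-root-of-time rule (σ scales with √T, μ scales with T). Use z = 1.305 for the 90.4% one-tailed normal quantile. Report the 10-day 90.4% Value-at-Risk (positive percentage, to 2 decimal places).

σ_{10d} = 1.39% × √10 = 4.396%.
VaR = 1.305 × 4.396% = 5.737%.

5.74%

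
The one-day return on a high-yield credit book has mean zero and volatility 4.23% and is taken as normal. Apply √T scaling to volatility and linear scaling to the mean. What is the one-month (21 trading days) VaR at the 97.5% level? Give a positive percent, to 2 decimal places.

37.99%

At 97.5%, z = 1.960.
σ_{21d} = 4.23% × √21 = 19.384%.
VaR = 1.960 × 19.384% = 37.993%.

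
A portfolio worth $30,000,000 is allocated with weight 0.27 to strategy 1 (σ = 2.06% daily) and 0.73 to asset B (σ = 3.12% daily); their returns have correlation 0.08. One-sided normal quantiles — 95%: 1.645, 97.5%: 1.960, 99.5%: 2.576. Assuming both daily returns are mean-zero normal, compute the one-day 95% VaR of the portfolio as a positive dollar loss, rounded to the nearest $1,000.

σ_p² = 0.27²·2.06² + 0.73²·3.12² + 2·0.08·0.27·0.73·2.06·3.12 = 5.6995 (%²).
σ_p = √5.6995 = 2.387%.
VaR = 1.645 × 2.387% = 3.927%; on $30,000,000 that is $1,178,100.

$1,178,000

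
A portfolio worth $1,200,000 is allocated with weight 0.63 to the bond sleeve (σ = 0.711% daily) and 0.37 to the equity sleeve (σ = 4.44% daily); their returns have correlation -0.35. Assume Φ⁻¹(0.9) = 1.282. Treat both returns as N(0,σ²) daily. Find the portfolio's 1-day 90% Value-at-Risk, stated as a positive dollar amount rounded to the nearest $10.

$23,750

σ_p² = 0.63²·0.711² + 0.37²·4.44² + 2·-0.35·0.63·0.37·0.711·4.44 = 2.3843 (%²).
σ_p = √2.3843 = 1.544%.
VaR = 1.282 × 1.544% = 1.979%; on $1,200,000 that is $23,748.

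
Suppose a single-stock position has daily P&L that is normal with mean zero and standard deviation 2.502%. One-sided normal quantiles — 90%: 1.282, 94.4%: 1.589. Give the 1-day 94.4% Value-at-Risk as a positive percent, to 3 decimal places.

3.976%

VaR = z·σ = 1.589 × 2.502% = 3.976%.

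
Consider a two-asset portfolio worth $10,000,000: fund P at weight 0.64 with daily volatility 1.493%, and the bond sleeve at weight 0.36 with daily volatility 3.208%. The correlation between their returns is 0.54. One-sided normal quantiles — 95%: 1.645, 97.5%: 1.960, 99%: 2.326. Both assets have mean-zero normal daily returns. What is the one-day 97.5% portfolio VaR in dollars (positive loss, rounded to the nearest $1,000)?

$363,000

σ_p² = 0.64²·1.493² + 0.36²·3.208² + 2·0.54·0.64·0.36·1.493·3.208 = 3.4386 (%²).
σ_p = √3.4386 = 1.854%.
VaR = 1.960 × 1.854% = 3.634%; on $10,000,000 that is $363,400.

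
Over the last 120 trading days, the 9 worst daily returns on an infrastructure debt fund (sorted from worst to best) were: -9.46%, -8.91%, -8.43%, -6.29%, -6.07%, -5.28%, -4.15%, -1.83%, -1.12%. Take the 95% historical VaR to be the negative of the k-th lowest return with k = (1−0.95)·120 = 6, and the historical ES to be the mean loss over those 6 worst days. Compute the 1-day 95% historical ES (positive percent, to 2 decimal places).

7.41%

The 6 worst returns sum to -44.44%.
ES = −(-44.44%) / 6 = 7.4066…% ≈ 7.41%.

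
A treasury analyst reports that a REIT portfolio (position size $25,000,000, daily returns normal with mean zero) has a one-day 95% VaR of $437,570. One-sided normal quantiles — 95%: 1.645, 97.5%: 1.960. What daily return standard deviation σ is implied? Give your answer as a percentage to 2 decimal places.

1.06%

VaR as a fraction: $437,570 / $25,000,000 = 1.750%.
σ = VaR / z = 1.750% / 1.645 = 1.064%.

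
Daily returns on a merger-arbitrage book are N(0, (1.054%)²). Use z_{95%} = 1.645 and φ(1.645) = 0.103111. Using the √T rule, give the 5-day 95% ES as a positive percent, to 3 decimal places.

4.860%

σ_{5d} = 1.054% × √5 = 2.357%.
ES multiplier = φ(z)/(1−α) = 0.103111/0.05 = 2.062.
ES = 2.357% × 2.062 = 4.860%.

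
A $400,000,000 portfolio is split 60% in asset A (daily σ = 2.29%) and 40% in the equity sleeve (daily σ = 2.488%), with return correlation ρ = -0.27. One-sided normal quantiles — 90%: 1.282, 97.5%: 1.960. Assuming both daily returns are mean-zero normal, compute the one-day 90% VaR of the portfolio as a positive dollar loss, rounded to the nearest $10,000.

σ_p² = 0.6²·2.29² + 0.4²·2.488² + 2·-0.27·0.6·0.4·2.29·2.488 = 2.1399 (%²).
σ_p = √2.1399 = 1.463%.
VaR = 1.282 × 1.463% = 1.876%; on $400,000,000 that is $7,504,000.

$7,500,000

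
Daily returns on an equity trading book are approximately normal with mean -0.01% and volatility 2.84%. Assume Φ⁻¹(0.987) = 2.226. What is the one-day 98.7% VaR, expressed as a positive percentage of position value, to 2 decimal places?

VaR = −μ + z·σ = −(-0.01%) + 2.226 × 2.84% = 6.332%.

6.33%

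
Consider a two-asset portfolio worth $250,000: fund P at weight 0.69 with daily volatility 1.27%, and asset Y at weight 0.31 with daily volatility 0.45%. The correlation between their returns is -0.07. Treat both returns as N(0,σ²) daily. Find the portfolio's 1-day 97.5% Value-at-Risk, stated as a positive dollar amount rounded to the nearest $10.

σ_p² = 0.69²·1.27² + 0.31²·0.45² + 2·-0.07·0.69·0.31·1.27·0.45 = 0.7702 (%²).
σ_p = √0.7702 = 0.878%.
At 97.5%, z = 1.960.
VaR = 1.960 × 0.878% = 1.721%; on $250,000 that is $4,302.

$4,300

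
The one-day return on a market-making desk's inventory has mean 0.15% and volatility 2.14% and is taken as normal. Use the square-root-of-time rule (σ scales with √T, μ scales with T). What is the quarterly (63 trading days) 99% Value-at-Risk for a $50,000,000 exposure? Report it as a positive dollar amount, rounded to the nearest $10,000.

At 99%, z = 2.326.
σ_{63d} = 2.14% × √63 = 16.986%; μ_{63d} = 63 × 0.15% = 9.450%.
VaR = −(9.450%) + 2.326 × 16.986% = 30.059%.
On $50,000,000: 0.30059 × $50,000,000 = $15,029,500.

$15,030,000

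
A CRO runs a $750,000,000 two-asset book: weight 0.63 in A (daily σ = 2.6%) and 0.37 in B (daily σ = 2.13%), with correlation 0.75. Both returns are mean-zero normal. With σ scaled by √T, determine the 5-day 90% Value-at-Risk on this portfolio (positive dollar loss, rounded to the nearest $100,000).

$49,200,000

σ_p = √(0.63²·2.6² + 0.37²·2.13² + 2·0.75·0.63·0.37·2.6·2.13) = 2.289%.
σ_{5d} = 2.289% × √5 = 5.118%.
z(90%) = 1.282.
VaR = 1.282 × 5.118% = 6.561%; on $750,000,000 that is $49,207,500.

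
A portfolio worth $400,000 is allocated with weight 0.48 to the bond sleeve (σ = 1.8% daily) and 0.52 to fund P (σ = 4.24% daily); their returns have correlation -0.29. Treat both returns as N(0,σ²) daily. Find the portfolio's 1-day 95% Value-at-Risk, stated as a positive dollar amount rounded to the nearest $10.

$13,960

σ_p² = 0.48²·1.8² + 0.52²·4.24² + 2·-0.29·0.48·0.52·1.8·4.24 = 4.5028 (%²).
σ_p = √4.5028 = 2.122%.
At 95%, z = 1.645.
VaR = 1.645 × 2.122% = 3.491%; on $400,000 that is $13,964.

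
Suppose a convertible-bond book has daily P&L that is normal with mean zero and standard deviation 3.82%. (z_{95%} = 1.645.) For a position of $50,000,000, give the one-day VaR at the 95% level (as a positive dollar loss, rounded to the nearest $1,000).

VaR = z·σ = 1.645 × 3.82% = 6.284%.
On $50,000,000: 0.06284 × $50,000,000 = $3,142,000.

$3,142,000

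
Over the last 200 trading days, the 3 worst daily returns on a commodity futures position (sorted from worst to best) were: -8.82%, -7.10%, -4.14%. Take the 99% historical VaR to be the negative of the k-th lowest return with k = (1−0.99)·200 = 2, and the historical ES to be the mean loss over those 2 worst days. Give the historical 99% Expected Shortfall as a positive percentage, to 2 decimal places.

7.96%

The 2 worst returns sum to -15.92%.
ES = −(-15.92%) / 2 = 7.96%.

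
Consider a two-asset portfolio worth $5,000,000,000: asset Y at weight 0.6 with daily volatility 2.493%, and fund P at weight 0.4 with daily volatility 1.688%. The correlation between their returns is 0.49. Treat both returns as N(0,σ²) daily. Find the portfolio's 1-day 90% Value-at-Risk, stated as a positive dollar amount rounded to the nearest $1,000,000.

σ_p² = 0.6²·2.493² + 0.4²·1.688² + 2·0.49·0.6·0.4·2.493·1.688 = 3.6831 (%²).
σ_p = √3.6831 = 1.919%.
At 90%, z = 1.282.
VaR = 1.282 × 1.919% = 2.460%; on $5,000,000,000 that is $123,000,000.

$123,000,000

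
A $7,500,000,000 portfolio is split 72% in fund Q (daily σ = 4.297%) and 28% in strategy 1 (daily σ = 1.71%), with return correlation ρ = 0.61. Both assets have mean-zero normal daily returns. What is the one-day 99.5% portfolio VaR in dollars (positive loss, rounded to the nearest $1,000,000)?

σ_p² = 0.72²·4.297² + 0.28²·1.71² + 2·0.61·0.72·0.28·4.297·1.71 = 11.6083 (%²).
σ_p = √11.6083 = 3.407%.
At 99.5%, z = 2.576.
VaR = 2.576 × 3.407% = 8.776%; on $7,500,000,000 that is $658,200,000.

$658,000,000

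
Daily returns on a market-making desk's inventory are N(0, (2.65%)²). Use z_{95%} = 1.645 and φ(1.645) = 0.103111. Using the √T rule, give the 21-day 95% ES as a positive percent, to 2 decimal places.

σ_{21d} = 2.65% × √21 = 12.144%.
ES multiplier = φ(z)/(1−α) = 0.103111/0.05 = 2.062.
ES = 12.144% × 2.062 = 25.041%.

25.04%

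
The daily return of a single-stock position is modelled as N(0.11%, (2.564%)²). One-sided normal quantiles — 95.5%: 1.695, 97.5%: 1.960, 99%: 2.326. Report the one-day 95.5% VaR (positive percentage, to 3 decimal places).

VaR = −μ + z·σ = −(0.11%) + 1.695 × 2.564% = 4.236%.

4.236%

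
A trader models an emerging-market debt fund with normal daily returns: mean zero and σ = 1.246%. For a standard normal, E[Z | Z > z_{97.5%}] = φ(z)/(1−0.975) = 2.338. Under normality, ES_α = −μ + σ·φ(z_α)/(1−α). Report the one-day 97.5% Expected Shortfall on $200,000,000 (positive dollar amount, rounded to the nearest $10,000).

$5,830,000

ES = 1.246% × 2.338 = 2.913%.
On $200,000,000: 0.02913 × $200,000,000 = $5,826,000.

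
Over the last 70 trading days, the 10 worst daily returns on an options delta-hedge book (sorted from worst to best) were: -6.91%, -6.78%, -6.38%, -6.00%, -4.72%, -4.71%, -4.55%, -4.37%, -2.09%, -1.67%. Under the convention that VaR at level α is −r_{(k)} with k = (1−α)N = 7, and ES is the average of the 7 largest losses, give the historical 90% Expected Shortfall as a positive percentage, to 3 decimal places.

The 7 worst returns sum to -40.05%.
ES = −(-40.05%) / 7 = 5.7214…% ≈ 5.721%.

5.721%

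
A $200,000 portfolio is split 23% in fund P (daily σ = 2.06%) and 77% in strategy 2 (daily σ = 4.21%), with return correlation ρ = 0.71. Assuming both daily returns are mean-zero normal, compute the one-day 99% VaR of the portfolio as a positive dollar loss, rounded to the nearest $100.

$16,700

σ_p² = 0.23²·2.06² + 0.77²·4.21² + 2·0.71·0.23·0.77·2.06·4.21 = 12.9141 (%²).
σ_p = √12.9141 = 3.594%.
At 99%, z = 2.326.
VaR = 2.326 × 3.594% = 8.360%; on $200,000 that is $16,720.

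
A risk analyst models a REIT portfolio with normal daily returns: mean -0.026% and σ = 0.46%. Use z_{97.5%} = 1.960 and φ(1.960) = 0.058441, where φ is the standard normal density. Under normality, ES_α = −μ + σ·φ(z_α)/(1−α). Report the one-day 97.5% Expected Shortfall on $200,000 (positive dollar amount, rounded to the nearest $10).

$2,200

Tail multiplier: φ(z)/(1−α) = 0.058441 / 0.025 = 2.338.
ES = −(-0.026%) + 0.46% × 2.338 = 1.101%.
On $200,000: 0.01101 × $200,000 = $2,202.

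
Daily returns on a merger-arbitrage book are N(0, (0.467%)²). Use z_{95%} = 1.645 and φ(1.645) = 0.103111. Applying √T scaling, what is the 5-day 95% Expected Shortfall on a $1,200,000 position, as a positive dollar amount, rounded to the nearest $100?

σ_{5d} = 0.467% × √5 = 1.044%.
ES multiplier = φ(z)/(1−α) = 0.103111/0.05 = 2.062.
ES = 1.044% × 2.062 = 2.153%; on $1,200,000: $25,836.

$25,800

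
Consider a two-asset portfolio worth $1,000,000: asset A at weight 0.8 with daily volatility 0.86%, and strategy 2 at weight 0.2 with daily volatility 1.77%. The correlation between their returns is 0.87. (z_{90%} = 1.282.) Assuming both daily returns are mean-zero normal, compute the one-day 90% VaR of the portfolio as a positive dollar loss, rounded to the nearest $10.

$12,960

σ_p² = 0.8²·0.86² + 0.2²·1.77² + 2·0.87·0.8·0.2·0.86·1.77 = 1.0224 (%²).
σ_p = √1.0224 = 1.011%.
VaR = 1.282 × 1.011% = 1.296%; on $1,000,000 that is $12,960.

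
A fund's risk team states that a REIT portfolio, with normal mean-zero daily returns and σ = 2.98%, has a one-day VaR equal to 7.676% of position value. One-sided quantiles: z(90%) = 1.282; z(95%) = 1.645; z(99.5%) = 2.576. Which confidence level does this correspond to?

99.5%

Implied z = VaR/σ = 7.676 / 2.98 = 2.576.
This matches z(99.5%) = 2.576.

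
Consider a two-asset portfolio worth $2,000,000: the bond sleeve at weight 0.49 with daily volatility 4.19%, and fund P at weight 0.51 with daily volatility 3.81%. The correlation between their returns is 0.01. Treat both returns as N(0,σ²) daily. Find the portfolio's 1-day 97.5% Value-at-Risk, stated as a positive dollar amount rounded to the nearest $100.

σ_p² = 0.49²·4.19² + 0.51²·3.81² + 2·0.01·0.49·0.51·4.19·3.81 = 8.0706 (%²).
σ_p = √8.0706 = 2.841%.
At 97.5%, z = 1.960.
VaR = 1.960 × 2.841% = 5.568%; on $2,000,000 that is $111,360.

$111,400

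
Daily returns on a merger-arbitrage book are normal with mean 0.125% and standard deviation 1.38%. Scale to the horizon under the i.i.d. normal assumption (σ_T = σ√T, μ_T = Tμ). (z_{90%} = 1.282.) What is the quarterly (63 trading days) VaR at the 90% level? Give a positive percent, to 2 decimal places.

6.17%

σ_{63d} = 1.38% × √63 = 10.953%; μ_{63d} = 63 × 0.125% = 7.875%.
VaR = −(7.875%) + 1.282 × 10.953% = 6.167%.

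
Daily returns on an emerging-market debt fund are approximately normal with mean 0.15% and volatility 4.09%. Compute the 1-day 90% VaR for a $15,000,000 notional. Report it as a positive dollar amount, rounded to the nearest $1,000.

$764,000

At 90% one-sided, z = 1.282.
VaR = −μ + z·σ = −(0.15%) + 1.282 × 4.09% = 5.093%.
On $15,000,000: 0.05093 × $15,000,000 = $763,950.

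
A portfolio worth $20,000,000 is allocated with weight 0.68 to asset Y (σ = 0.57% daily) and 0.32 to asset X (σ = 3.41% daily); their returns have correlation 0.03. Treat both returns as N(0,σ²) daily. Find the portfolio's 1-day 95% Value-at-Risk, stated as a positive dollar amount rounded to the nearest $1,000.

σ_p² = 0.68²·0.57² + 0.32²·3.41² + 2·0.03·0.68·0.32·0.57·3.41 = 1.3663 (%²).
σ_p = √1.3663 = 1.169%.
At 95%, z = 1.645.
VaR = 1.645 × 1.169% = 1.923%; on $20,000,000 that is $384,600.

$385,000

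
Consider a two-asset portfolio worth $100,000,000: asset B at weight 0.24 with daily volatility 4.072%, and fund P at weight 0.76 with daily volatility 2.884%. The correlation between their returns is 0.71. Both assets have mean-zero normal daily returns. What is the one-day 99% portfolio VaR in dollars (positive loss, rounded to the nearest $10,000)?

σ_p² = 0.24²·4.072² + 0.76²·2.884² + 2·0.71·0.24·0.76·4.072·2.884 = 8.8009 (%²).
σ_p = √8.8009 = 2.967%.
At 99%, z = 2.326.
VaR = 2.326 × 2.967% = 6.901%; on $100,000,000 that is $6,901,000.

$6,900,000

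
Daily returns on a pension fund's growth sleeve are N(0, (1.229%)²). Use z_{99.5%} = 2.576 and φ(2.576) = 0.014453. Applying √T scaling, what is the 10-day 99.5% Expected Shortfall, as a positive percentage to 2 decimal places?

σ_{10d} = 1.229% × √10 = 3.886%.
ES multiplier = φ(z)/(1−α) = 0.014453/0.005 = 2.891.
ES = 3.886% × 2.891 = 11.234%.

11.23%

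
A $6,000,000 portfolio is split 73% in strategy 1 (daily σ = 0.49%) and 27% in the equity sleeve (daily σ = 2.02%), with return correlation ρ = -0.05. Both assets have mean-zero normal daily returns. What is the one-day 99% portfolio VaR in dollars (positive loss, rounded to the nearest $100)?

$88,900

σ_p² = 0.73²·0.49² + 0.27²·2.02² + 2·-0.05·0.73·0.27·0.49·2.02 = 0.4059 (%²).
σ_p = √0.4059 = 0.637%.
At 99%, z = 2.326.
VaR = 2.326 × 0.637% = 1.482%; on $6,000,000 that is $88,920.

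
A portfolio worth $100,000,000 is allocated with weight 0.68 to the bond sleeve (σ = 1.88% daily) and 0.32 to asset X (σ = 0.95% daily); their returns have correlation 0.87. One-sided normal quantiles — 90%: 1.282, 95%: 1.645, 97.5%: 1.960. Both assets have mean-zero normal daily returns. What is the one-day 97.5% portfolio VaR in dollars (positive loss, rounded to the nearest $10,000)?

$3,040,000

σ_p² = 0.68²·1.88² + 0.32²·0.95² + 2·0.87·0.68·0.32·1.88·0.95 = 2.4029 (%²).
σ_p = √2.4029 = 1.550%.
VaR = 1.960 × 1.550% = 3.038%; on $100,000,000 that is $3,038,000.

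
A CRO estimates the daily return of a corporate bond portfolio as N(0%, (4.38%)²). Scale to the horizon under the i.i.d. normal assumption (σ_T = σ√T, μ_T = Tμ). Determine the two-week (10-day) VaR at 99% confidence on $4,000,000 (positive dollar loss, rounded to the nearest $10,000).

$1,290,000

At 99%, z = 2.326.
σ_{10d} = 4.38% × √10 = 13.851%.
VaR = 2.326 × 13.851% = 32.217%.
On $4,000,000: 0.32217 × $4,000,000 = $1,288,680.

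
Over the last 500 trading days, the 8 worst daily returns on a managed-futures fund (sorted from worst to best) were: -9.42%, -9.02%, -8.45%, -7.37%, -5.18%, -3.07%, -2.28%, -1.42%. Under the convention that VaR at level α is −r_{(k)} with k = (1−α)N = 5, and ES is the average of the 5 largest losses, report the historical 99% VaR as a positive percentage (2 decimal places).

k = 5; the 5th lowest return is -5.18%, so VaR = 5.18%.

5.18%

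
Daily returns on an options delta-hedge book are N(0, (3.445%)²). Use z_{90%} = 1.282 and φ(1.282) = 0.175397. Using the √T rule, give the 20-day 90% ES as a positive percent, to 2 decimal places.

σ_{20d} = 3.445% × √20 = 15.407%.
ES multiplier = φ(z)/(1−α) = 0.175397/0.1 = 1.754.
ES = 15.407% × 1.754 = 27.024%.

27.02%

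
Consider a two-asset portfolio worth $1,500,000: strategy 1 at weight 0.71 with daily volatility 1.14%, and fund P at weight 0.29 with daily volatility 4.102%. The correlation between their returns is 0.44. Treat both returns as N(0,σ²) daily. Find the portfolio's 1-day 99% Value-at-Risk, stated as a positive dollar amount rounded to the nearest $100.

σ_p² = 0.71²·1.14² + 0.29²·4.102² + 2·0.44·0.71·0.29·1.14·4.102 = 2.9175 (%²).
σ_p = √2.9175 = 1.708%.
At 99%, z = 2.326.
VaR = 2.326 × 1.708% = 3.973%; on $1,500,000 that is $59,595.

$59,600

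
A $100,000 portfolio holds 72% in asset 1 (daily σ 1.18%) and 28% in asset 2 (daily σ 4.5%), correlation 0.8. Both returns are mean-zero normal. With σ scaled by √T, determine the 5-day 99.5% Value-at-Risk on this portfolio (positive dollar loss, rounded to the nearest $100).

σ_p = √(0.72²·1.18² + 0.28²·4.5² + 2·0.8·0.72·0.28·1.18·4.5) = 2.006%.
σ_{5d} = 2.006% × √5 = 4.486%.
z(99.5%) = 2.576.
VaR = 2.576 × 4.486% = 11.556%; on $100,000 that is $11,556.

$11,600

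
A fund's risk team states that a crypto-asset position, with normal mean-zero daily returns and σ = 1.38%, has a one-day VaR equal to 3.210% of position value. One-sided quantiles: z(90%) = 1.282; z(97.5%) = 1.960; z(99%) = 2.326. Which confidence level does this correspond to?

99%

Implied z = VaR/σ = 3.210 / 1.38 = 2.326.
This matches z(99%) = 2.326.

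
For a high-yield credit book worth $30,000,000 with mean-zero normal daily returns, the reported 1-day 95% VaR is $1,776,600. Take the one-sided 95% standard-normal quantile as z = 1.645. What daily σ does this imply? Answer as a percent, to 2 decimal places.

3.60%

VaR as a fraction: $1,776,600 / $30,000,000 = 5.922%.
σ = VaR / z = 5.922% / 1.645 = 3.600%.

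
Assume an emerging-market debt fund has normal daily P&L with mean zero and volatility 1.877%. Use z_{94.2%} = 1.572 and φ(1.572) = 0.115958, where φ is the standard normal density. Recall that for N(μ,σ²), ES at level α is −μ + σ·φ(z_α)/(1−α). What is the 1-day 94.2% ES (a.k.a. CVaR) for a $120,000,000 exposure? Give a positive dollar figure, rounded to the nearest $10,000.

$4,500,000

Tail multiplier: φ(z)/(1−α) = 0.115958 / 0.058 = 1.999.
ES = 1.877% × 1.999 = 3.752%.
On $120,000,000: 0.03752 × $120,000,000 = $4,502,400.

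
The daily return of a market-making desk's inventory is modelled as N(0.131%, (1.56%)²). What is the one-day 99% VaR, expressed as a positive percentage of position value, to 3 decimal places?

At 99% one-sided, z = 2.326.
VaR = −μ + z·σ = −(0.131%) + 2.326 × 1.56% = 3.498%.

3.498%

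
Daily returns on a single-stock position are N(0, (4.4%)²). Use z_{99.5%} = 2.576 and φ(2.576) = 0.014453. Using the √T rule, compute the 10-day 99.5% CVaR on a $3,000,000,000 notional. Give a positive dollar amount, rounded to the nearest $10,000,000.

$1,210,000,000

σ_{10d} = 4.4% × √10 = 13.914%.
ES multiplier = φ(z)/(1−α) = 0.014453/0.005 = 2.891.
ES = 13.914% × 2.891 = 40.225%; on $3,000,000,000: $1,206,750,000.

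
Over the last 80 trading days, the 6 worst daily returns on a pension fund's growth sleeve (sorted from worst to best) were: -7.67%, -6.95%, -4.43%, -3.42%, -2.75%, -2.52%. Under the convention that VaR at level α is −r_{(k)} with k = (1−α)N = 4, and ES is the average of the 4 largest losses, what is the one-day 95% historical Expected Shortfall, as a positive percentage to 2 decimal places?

5.62%

The 4 worst returns sum to -22.47%.
ES = −(-22.47%) / 4 = 5.6175% ≈ 5.62%.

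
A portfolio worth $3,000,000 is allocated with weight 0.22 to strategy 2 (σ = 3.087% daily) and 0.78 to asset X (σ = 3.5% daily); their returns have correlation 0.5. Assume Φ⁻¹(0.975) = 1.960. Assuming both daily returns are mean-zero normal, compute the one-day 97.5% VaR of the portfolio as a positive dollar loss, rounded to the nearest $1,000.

$184,000

σ_p² = 0.22²·3.087² + 0.78²·3.5² + 2·0.5·0.22·0.78·3.087·3.5 = 9.7682 (%²).
σ_p = √9.7682 = 3.125%.
VaR = 1.960 × 3.125% = 6.125%; on $3,000,000 that is $183,750.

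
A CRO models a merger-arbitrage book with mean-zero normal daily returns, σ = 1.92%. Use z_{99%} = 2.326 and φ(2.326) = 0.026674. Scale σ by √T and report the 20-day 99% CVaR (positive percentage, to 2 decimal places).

22.90%

σ_{20d} = 1.92% × √20 = 8.587%.
ES multiplier = φ(z)/(1−α) = 0.026674/0.01 = 2.667.
ES = 8.587% × 2.667 = 22.902%.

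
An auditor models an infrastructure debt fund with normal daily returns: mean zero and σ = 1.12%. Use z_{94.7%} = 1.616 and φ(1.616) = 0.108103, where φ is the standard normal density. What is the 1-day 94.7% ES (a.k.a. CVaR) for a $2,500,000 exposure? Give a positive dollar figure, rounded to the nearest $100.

$57,100

Tail multiplier: φ(z)/(1−α) = 0.108103 / 0.053 = 2.040.
ES = 1.12% × 2.040 = 2.285%.
On $2,500,000: 0.02285 × $2,500,000 = $57,125.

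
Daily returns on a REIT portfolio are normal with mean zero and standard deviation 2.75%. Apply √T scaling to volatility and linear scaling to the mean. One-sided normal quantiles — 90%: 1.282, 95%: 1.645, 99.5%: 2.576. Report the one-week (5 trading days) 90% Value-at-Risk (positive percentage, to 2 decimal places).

7.88%

σ_{5d} = 2.75% × √5 = 6.149%.
VaR = 1.282 × 6.149% = 7.883%.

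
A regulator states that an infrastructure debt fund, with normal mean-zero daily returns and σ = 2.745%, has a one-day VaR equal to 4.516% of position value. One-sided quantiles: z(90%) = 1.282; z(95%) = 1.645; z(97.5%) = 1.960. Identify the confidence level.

95%

Implied z = VaR/σ = 4.516 / 2.745 = 1.645.
This matches z(95%) = 1.645.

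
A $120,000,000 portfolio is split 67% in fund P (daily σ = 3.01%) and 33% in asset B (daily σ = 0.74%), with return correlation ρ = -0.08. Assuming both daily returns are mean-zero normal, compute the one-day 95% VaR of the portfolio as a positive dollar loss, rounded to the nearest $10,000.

$3,970,000

σ_p² = 0.67²·3.01² + 0.33²·0.74² + 2·-0.08·0.67·0.33·3.01·0.74 = 4.0479 (%²).
σ_p = √4.0479 = 2.012%.
At 95%, z = 1.645.
VaR = 1.645 × 2.012% = 3.310%; on $120,000,000 that is $3,972,000.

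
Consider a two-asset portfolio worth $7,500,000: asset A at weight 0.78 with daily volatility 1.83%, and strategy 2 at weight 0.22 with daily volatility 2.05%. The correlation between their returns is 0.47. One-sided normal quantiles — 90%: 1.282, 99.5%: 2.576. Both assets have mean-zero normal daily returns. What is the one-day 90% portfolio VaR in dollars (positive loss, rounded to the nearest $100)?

σ_p² = 0.78²·1.83² + 0.22²·2.05² + 2·0.47·0.78·0.22·1.83·2.05 = 2.8460 (%²).
σ_p = √2.8460 = 1.687%.
VaR = 1.282 × 1.687% = 2.163%; on $7,500,000 that is $162,225.

$162,200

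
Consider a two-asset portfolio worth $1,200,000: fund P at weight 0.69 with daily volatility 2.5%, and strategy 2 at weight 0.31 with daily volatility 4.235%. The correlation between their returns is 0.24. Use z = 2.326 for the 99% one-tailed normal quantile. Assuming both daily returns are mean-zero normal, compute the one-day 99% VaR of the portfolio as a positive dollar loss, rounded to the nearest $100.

σ_p² = 0.69²·2.5² + 0.31²·4.235² + 2·0.24·0.69·0.31·2.5·4.235 = 5.7862 (%²).
σ_p = √5.7862 = 2.405%.
VaR = 2.326 × 2.405% = 5.594%; on $1,200,000 that is $67,128.

$67,100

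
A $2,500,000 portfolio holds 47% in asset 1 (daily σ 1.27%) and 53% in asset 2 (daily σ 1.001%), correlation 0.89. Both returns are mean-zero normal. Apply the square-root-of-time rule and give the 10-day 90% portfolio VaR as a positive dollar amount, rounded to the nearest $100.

$111,100

σ_p = √(0.47²·1.27² + 0.53²·1.001² + 2·0.89·0.47·0.53·1.27·1.001) = 1.096%.
σ_{10d} = 1.096% × √10 = 3.466%.
z(90%) = 1.282.
VaR = 1.282 × 3.466% = 4.443%; on $2,500,000 that is $111,075.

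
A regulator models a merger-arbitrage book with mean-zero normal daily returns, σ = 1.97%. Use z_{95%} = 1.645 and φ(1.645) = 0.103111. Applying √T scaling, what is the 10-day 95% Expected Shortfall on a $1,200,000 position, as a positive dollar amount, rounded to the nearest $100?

$154,200

σ_{10d} = 1.97% × √10 = 6.230%.
ES multiplier = φ(z)/(1−α) = 0.103111/0.05 = 2.062.
ES = 6.230% × 2.062 = 12.846%; on $1,200,000: $154,152.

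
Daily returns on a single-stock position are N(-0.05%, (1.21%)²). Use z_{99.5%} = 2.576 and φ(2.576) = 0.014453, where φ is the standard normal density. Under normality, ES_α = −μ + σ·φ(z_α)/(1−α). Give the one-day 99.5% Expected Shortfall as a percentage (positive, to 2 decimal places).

Tail multiplier: φ(z)/(1−α) = 0.014453 / 0.005 = 2.891.
ES = −(-0.05%) + 1.21% × 2.891 = 3.548%.

3.55%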